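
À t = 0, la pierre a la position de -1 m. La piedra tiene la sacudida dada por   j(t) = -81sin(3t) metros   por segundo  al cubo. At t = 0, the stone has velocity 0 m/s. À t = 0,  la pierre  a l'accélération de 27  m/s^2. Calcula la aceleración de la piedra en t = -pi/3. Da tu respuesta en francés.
Nous devons intégrer notre équation du jerk j(t) = -81·sin(3·t) 1 fois. La primitive du jerk, avec a(0) = 27, donne l'accélération: a(t) = 27·cos(3·t). Nous avons l'accélération a(t) = 27·cos(3·t). En substituant t = -pi/3: a(-pi/3) = -27.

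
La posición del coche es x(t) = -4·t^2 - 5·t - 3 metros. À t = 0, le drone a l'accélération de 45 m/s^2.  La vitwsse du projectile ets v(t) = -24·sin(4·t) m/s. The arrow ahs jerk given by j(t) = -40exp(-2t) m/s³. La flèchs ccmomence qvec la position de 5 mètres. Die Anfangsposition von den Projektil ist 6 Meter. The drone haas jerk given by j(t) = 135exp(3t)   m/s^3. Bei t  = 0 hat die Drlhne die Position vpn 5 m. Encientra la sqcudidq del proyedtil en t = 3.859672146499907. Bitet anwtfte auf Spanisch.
Partiendo de la velocidad v(t) = -24·sin(4·t), tomamos 2 derivadas. Derivando la velocidad, obtenemos la aceleración: a(t) = -96·cos(4·t). Derivando la aceleración, obtenemos la sacudida: j(t) = 384·sin(4·t). De la ecuación de la sacudida j(t) = 384·sin(4·t), sustituimos t = 3.859672146499907 para obtener j = 102.156413245600.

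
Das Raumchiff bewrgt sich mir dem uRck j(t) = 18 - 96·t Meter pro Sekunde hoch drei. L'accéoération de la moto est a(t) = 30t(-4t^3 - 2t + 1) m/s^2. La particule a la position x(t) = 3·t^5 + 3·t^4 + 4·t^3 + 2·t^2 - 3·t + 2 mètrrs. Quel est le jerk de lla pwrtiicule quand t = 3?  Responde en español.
Debemos derivar nuestra ecuación de la posición x(t) = 3·t^5 + 3·t^4 + 4·t^3 + 2·t^2 - 3·t + 2 3 veces. La derivada de la posición da la velocidad: v(t) = 15·t^4 + 12·t^3 + 12·t^2 + 4·t - 3. Tomando d/dt de v(t), encontramos a(t) = 60·t^3 + 36·t^2 + 24·t + 4. Derivando la aceleración, obtenemos la sacudida: j(t) = 180·t^2 + 72·t + 24. Tenemos la sacudida j(t) = 180·t^2 + 72·t + 24. Sustituyendo t = 3: j(3) = 1860.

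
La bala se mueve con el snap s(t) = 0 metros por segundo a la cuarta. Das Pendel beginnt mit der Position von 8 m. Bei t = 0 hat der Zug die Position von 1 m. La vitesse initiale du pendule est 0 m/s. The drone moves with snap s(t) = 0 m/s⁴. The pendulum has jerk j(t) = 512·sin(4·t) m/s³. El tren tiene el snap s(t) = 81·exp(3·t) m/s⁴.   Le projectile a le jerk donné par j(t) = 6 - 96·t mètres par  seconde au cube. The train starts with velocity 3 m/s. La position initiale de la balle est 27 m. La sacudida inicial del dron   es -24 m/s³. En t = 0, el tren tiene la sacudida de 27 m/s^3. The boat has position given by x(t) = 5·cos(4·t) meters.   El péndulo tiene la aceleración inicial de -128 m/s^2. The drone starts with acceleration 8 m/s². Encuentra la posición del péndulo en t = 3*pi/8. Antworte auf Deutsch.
Wir müssen unsere Gleichung für den Ruck j(t) = 512·sin(4·t) 3-mal integrieren. Durch Integration von dem Ruck und Verwendung der Anfangsbedingung a(0) = -128, erhalten wir a(t) = -128·cos(4·t). Die Stammfunktion von der Beschleunigung, mit v(0) = 0, ergibt die Geschwindigkeit: v(t) = -32·sin(4·t). Mit ∫v(t)dt und Anwendung von x(0) = 8, finden wir x(t) = 8·cos(4·t). Wir haben die Position x(t) = 8·cos(4·t). Durch Einsetzen von t = 3*pi/8: x(3*pi/8) = 0.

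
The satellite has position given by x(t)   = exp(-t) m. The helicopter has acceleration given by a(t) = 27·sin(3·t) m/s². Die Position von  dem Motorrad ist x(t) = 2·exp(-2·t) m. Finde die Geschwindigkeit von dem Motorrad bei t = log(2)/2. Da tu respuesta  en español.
Partiendo de la posición x(t) = 2·exp(-2·t), tomamos 1 derivada. La derivada de la posición da la velocidad: v(t) = -4·exp(-2·t). De la ecuación de la velocidad v(t) = -4·exp(-2·t), sustituimos t = log(2)/2 para obtener v = -2.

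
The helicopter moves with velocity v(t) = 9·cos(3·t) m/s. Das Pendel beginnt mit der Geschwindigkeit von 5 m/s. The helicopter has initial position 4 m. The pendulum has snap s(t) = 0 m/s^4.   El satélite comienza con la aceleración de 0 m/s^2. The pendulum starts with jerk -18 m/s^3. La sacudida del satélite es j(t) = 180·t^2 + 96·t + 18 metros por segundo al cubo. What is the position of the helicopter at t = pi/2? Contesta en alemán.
Wir müssen das Integral unserer Gleichung für die Geschwindigkeit v(t) = 9·cos(3·t) 1-mal finden. Das Integral von der Geschwindigkeit, mit x(0) = 4, ergibt die Position: x(t) = 3·sin(3·t) + 4. Wir haben die Position x(t) = 3·sin(3·t) + 4. Durch Einsetzen von t = pi/2: x(pi/2) = 1.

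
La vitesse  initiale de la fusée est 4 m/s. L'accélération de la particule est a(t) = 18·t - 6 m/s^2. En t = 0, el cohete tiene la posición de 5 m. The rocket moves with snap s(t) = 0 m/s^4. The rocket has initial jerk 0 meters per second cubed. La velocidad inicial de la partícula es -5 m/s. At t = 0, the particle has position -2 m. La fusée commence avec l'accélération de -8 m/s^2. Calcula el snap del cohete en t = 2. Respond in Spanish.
Usando s(t) = 0 y sustituyendo t = 2, encontramos s = 0.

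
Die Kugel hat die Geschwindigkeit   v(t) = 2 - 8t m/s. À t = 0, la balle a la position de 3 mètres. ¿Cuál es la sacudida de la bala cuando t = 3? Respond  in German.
Wir müssen unsere Gleichung für die Geschwindigkeit v(t) = 2 - 8·t 2-mal ableiten. Durch Ableiten von der Geschwindigkeit erhalten wir die Beschleunigung: a(t) = -8. Die Ableitung von der Beschleunigung ergibt den Ruck: j(t) = 0. Wir haben den Ruck j(t) = 0. Durch Einsetzen von t = 3: j(3) = 0.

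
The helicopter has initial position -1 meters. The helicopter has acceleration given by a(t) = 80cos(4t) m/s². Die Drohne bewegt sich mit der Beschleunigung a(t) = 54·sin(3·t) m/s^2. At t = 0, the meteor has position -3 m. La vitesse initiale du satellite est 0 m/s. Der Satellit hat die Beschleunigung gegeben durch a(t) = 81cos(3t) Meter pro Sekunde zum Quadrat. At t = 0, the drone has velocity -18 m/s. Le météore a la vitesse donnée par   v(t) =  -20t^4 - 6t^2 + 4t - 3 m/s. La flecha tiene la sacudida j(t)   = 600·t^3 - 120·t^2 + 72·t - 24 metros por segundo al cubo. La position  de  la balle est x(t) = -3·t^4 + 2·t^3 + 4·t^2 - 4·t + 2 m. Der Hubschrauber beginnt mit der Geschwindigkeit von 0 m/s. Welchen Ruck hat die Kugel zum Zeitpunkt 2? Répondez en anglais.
Starting from position x(t) = -3·t^4 + 2·t^3 + 4·t^2 - 4·t + 2, we take 3 derivatives. Differentiating position, we get velocity: v(t) = -12·t^3 + 6·t^2 + 8·t - 4. Differentiating velocity, we get acceleration: a(t) = -36·t^2 + 12·t + 8. Differentiating acceleration, we get jerk: j(t) = 12 - 72·t. We have jerk j(t) = 12 - 72·t. Substituting t = 2: j(2) = -132.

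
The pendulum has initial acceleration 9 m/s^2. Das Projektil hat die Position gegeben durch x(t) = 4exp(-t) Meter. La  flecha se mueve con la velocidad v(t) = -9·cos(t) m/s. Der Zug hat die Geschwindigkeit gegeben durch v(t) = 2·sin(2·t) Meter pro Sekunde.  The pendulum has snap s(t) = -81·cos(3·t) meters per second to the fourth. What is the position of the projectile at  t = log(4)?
We have position x(t) = 4·exp(-t). Substituting t = log(4): x(log(4)) = 1.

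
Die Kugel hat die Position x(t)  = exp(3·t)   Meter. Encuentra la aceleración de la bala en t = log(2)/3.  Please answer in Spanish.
Debemos derivar nuestra ecuación de la posición x(t) = exp(3·t) 2 veces. Derivando la posición, obtenemos la velocidad: v(t) = 3·exp(3·t). Derivando la velocidad, obtenemos la aceleración: a(t) = 9·exp(3·t). Tenemos la aceleración a(t) = 9·exp(3·t). Sustituyendo t = log(2)/3: a(log(2)/3) = 18.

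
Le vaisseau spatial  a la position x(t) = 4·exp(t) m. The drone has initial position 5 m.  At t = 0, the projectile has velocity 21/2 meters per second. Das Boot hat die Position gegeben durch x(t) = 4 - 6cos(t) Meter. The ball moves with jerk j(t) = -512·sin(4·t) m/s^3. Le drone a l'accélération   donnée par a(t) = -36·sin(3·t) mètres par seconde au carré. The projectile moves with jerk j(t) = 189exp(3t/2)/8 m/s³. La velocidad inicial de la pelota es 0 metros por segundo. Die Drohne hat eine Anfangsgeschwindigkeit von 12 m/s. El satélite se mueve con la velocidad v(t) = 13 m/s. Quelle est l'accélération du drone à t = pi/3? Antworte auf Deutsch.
Mit a(t) = -36·sin(3·t) und Einsetzen von t = pi/3, finden wir a = 0.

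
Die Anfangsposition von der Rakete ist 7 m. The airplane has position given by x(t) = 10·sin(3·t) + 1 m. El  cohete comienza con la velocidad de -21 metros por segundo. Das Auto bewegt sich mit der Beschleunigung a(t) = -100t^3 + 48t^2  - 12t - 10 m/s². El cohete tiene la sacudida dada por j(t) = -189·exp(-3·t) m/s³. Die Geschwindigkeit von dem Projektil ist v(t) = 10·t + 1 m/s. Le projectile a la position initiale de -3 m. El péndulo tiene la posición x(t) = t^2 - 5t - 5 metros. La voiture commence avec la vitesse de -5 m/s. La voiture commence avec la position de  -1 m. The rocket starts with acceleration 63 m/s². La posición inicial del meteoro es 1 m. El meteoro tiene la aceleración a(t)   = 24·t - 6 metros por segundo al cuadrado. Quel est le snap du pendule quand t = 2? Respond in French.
Nous devons dériver notre équation de la position x(t) = t^2 - 5·t - 5 4 fois. En prenant d/dt de x(t), nous trouvons v(t) = 2·t - 5. En dérivant la vitesse, nous obtenons l'accélération: a(t) = 2. En prenant d/dt de a(t), nous trouvons j(t) = 0. La dérivée du jerk donne le snap: s(t) = 0. Nous avons le snap s(t) = 0. En substituant t = 2: s(2) = 0.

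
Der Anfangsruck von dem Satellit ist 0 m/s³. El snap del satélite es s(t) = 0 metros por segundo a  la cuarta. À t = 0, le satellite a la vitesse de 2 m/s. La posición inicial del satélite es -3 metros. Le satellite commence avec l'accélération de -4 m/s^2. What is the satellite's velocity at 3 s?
We need to integrate our snap equation s(t) = 0 3 times. The antiderivative of snap, with j(0) = 0, gives jerk: j(t) = 0. The antiderivative of jerk is acceleration. Using a(0) = -4, we get a(t) = -4. Taking ∫a(t)dt and applying v(0) = 2, we find v(t) = 2 - 4·t. Using v(t) = 2 - 4·t and substituting t = 3, we find v = -10.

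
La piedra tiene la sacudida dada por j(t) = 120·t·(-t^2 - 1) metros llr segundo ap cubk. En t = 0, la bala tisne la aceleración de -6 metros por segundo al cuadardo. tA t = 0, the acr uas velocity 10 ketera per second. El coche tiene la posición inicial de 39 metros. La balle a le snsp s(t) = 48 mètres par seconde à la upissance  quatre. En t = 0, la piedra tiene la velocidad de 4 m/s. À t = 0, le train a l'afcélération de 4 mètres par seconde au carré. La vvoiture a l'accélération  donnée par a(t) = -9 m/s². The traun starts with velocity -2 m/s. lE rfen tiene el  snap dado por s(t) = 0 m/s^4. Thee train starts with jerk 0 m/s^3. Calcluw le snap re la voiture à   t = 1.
Pour résoudre ceci, nous devons prendre 2 dérivées de notre équation de l'accélération a(t) = -9. En prenant d/dt de a(t), nous trouvons j(t) = 0. La dérivée du jerk donne le snap: s(t) = 0. Nous avons le snap s(t) = 0. En substituant t = 1: s(1) = 0.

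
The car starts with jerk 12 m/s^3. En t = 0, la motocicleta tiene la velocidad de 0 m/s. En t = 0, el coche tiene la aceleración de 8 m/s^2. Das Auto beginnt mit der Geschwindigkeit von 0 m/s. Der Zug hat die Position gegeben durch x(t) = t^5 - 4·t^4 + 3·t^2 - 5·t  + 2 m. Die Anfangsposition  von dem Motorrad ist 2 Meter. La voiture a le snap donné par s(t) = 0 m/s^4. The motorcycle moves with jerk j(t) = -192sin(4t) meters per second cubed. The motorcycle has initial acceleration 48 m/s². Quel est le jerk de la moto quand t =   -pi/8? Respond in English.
We have jerk j(t) = -192·sin(4·t). Substituting t = -pi/8: j(-pi/8) = 192.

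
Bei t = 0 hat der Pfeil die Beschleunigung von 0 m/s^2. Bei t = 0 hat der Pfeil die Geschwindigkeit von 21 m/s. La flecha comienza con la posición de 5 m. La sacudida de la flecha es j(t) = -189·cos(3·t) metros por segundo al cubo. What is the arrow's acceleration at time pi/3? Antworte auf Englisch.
We need to integrate our jerk equation j(t) = -189·cos(3·t) 1 time. Finding the integral of j(t) and using a(0) = 0: a(t) = -63·sin(3·t). We have acceleration a(t) = -63·sin(3·t). Substituting t = pi/3: a(pi/3) = 0.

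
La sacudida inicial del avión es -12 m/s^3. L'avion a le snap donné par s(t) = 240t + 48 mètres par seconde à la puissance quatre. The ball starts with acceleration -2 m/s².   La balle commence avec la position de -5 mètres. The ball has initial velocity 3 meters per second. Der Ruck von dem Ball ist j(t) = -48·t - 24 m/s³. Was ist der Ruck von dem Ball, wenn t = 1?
Mit j(t) = -48·t - 24 und Einsetzen von t = 1, finden wir j = -72.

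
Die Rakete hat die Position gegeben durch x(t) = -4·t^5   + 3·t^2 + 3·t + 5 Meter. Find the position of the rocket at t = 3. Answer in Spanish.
Tenemos la posición x(t) = -4·t^5 + 3·t^2 + 3·t + 5. Sustituyendo t = 3: x(3) = -931.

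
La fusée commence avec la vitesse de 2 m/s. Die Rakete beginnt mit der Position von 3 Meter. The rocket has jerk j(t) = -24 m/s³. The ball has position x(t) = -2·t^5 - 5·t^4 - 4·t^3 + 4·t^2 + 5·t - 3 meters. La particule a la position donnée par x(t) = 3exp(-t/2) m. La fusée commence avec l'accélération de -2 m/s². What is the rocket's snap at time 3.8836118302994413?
Starting from jerk j(t) = -24, we take 1 derivative. Taking d/dt of j(t), we find s(t) = 0. Using s(t) = 0 and substituting t = 3.8836118302994413, we find s = 0.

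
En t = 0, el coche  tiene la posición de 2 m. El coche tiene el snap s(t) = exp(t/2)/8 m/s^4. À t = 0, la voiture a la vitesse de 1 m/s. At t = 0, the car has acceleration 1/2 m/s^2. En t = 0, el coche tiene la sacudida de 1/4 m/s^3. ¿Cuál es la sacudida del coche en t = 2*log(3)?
Partiendo del snap s(t) = exp(t/2)/8, tomamos 1 antiderivada. La antiderivada del snap es la sacudida. Usando j(0) = 1/4, obtenemos j(t) = exp(t/2)/4. Usando j(t) = exp(t/2)/4 y sustituyendo t = 2*log(3), encontramos j = 3/4.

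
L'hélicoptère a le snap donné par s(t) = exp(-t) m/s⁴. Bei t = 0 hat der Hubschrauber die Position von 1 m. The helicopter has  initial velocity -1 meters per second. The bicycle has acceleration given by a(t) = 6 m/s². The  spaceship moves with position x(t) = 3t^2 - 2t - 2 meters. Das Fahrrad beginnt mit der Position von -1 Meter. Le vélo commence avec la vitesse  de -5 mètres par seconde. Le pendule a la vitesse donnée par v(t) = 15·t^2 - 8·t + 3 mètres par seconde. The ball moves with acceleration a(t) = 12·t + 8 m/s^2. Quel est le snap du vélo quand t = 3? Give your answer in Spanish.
Partiendo de la aceleración a(t) = 6, tomamos 2 derivadas. La derivada de la aceleración da la sacudida: j(t) = 0. Tomando d/dt de j(t), encontramos s(t) = 0. Usando s(t) = 0 y sustituyendo t = 3, encontramos s = 0.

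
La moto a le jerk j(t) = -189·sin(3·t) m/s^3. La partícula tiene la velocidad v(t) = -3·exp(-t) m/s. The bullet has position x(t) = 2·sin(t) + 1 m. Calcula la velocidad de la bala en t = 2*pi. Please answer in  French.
En partant de la position x(t) = 2·sin(t) + 1, nous prenons 1 dérivée. En prenant d/dt de x(t), nous trouvons v(t) = 2·cos(t). Nous avons la vitesse v(t) = 2·cos(t). En substituant t = 2*pi: v(2*pi) = 2.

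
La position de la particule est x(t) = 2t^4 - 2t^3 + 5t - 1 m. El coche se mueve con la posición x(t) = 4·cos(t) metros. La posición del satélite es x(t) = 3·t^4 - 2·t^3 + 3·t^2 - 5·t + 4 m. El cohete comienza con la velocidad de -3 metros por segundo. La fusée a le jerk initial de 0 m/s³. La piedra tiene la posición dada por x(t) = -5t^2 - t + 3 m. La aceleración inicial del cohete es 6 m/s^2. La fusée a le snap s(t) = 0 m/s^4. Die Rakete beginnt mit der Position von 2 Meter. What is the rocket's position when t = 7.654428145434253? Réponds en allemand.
Wir müssen das Integral unserer Gleichung für den Snap s(t) = 0 4-mal finden. Mit ∫s(t)dt und Anwendung von j(0) = 0, finden wir j(t) = 0. Mit ∫j(t)dt und Anwendung von a(0) = 6, finden wir a(t) = 6. Durch Integration von der Beschleunigung und Verwendung der Anfangsbedingung v(0) = -3, erhalten wir v(t) = 6·t - 3. Durch Integration von der Geschwindigkeit und Verwendung der Anfangsbedingung x(0) = 2, erhalten wir x(t) = 3·t^2 - 3·t + 2. Aus der Gleichung für die Position x(t) = 3·t^2 - 3·t + 2, setzen wir t = 7.654428145434253 ein und erhalten x = 154.807526264545.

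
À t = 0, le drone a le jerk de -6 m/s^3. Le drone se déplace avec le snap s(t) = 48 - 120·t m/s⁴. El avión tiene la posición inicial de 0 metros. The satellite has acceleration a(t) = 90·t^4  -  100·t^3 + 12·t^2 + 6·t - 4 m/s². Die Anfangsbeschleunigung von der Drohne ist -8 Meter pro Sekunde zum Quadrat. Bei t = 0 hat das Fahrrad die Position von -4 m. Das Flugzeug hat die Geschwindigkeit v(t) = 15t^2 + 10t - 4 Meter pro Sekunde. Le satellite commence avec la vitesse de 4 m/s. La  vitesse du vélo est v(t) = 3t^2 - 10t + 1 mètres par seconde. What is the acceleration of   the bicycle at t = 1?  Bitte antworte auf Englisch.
To solve this, we need to take 1 derivative of our velocity equation v(t) = 3·t^2 - 10·t + 1. Taking d/dt of v(t), we find a(t) = 6·t - 10. We have acceleration a(t) = 6·t - 10. Substituting t = 1: a(1) = -4.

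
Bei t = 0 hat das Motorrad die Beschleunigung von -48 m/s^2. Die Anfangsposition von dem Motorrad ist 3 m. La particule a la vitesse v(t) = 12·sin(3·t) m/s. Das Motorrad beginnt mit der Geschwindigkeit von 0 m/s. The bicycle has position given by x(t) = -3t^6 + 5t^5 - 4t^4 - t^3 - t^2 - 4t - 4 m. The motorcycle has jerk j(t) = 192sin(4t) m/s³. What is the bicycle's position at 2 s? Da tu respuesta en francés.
Nous avons la position x(t) = -3·t^6 + 5·t^5 - 4·t^4 - t^3 - t^2 - 4·t - 4. En substituant t = 2: x(2) = -120.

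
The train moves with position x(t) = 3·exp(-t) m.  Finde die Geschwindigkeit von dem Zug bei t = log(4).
Ausgehend von der Position x(t) = 3·exp(-t), nehmen wir 1 Ableitung. Mit d/dt von x(t) finden wir v(t) = -3·exp(-t). Aus der Gleichung für die Geschwindigkeit v(t) = -3·exp(-t), setzen wir t = log(4) ein und erhalten v = -3/4.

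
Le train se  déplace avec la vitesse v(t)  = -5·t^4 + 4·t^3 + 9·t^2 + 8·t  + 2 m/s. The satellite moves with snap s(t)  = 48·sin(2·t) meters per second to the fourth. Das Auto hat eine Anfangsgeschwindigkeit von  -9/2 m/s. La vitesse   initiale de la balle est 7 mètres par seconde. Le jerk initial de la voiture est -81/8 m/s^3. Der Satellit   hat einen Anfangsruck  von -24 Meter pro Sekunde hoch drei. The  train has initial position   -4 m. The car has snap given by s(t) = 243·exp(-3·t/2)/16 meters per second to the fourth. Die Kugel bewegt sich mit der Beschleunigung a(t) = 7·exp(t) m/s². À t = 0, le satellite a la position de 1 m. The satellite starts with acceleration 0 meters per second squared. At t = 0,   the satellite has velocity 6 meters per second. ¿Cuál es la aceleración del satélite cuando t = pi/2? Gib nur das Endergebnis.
a(pi/2) = 0.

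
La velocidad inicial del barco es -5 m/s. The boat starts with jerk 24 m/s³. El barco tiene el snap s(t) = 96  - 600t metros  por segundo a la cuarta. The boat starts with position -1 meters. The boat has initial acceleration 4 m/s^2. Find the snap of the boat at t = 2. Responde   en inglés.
We have snap s(t) = 96 - 600·t. Substituting t = 2: s(2) = -1104.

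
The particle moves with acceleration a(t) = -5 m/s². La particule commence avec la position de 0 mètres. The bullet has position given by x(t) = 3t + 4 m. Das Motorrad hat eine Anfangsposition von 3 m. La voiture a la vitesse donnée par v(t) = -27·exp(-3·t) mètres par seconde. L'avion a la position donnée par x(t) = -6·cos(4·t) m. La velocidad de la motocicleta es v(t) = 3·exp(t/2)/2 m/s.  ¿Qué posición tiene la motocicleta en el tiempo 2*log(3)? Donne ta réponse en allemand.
Wir müssen unsere Gleichung für die Geschwindigkeit v(t) = 3·exp(t/2)/2 1-mal integrieren. Durch Integration von der Geschwindigkeit und Verwendung der Anfangsbedingung x(0) = 3, erhalten wir x(t) = 3·exp(t/2). Wir haben die Position x(t) = 3·exp(t/2). Durch Einsetzen von t = 2*log(3): x(2*log(3)) = 9.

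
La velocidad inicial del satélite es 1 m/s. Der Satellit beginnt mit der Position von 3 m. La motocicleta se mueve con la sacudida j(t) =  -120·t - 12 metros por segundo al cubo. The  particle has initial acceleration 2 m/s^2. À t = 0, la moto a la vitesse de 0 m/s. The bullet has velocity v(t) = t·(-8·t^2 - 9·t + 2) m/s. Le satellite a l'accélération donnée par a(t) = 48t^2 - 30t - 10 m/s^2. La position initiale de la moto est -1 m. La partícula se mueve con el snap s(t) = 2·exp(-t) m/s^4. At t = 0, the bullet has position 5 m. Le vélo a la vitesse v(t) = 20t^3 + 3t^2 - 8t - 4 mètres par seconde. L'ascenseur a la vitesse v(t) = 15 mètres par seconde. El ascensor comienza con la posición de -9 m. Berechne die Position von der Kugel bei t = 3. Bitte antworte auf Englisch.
To find the answer, we compute 1 antiderivative of v(t) = t·(-8·t^2 - 9·t + 2). The integral of velocity, with x(0) = 5, gives position: x(t) = -2·t^4 - 3·t^3 + t^2 + 5. From the given position equation x(t) = -2·t^4 - 3·t^3 + t^2 + 5, we substitute t = 3 to get x = -229.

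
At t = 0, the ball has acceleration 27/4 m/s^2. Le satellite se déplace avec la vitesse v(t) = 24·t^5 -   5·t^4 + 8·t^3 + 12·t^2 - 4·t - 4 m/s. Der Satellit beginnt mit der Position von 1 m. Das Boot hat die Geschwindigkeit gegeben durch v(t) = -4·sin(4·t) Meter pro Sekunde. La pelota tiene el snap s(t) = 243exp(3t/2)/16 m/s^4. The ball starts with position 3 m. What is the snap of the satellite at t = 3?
Starting from velocity v(t) = 24·t^5 - 5·t^4 + 8·t^3 + 12·t^2 - 4·t - 4, we take 3 derivatives. Taking d/dt of v(t), we find a(t) = 120·t^4 - 20·t^3 + 24·t^2 + 24·t - 4. Taking d/dt of a(t), we find j(t) = 480·t^3 - 60·t^2 + 48·t + 24. The derivative of jerk gives snap: s(t) = 1440·t^2 - 120·t + 48. We have snap s(t) = 1440·t^2 - 120·t + 48. Substituting t = 3: s(3) = 12648.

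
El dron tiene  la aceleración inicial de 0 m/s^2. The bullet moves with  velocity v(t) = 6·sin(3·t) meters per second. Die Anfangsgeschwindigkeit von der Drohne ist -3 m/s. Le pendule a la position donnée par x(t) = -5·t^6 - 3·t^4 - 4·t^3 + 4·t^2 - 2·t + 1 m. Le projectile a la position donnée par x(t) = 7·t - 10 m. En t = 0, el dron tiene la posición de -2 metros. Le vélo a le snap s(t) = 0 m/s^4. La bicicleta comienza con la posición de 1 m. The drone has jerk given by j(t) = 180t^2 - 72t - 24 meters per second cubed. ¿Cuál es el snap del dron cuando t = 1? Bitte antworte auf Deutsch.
Um dies zu lösen, müssen wir 1 Ableitung unserer Gleichung für den Ruck j(t) = 180·t^2 - 72·t - 24 nehmen. Die Ableitung von dem Ruck ergibt den Snap: s(t) = 360·t - 72. Mit s(t) = 360·t - 72 und Einsetzen von t = 1, finden wir s = 288.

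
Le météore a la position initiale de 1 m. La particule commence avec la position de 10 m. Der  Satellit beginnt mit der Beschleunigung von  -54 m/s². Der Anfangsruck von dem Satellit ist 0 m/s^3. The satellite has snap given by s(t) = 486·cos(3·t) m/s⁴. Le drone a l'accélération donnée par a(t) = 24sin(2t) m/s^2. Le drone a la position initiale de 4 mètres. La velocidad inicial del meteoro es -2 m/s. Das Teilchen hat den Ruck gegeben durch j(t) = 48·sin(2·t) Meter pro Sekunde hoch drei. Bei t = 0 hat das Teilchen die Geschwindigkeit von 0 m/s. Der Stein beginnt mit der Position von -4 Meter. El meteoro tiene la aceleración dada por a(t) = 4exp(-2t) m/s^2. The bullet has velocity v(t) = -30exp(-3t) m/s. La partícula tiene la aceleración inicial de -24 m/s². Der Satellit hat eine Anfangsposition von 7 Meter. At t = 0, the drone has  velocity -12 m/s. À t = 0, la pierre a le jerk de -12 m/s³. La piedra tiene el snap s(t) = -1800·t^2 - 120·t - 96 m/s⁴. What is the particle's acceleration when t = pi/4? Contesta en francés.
Nous devons intégrer notre équation du jerk j(t) = 48·sin(2·t) 1 fois. En prenant ∫j(t)dt et en appliquant a(0) = -24, nous trouvons a(t) = -24·cos(2·t). En utilisant a(t) = -24·cos(2·t) et en substituant t = pi/4, nous trouvons a = 0.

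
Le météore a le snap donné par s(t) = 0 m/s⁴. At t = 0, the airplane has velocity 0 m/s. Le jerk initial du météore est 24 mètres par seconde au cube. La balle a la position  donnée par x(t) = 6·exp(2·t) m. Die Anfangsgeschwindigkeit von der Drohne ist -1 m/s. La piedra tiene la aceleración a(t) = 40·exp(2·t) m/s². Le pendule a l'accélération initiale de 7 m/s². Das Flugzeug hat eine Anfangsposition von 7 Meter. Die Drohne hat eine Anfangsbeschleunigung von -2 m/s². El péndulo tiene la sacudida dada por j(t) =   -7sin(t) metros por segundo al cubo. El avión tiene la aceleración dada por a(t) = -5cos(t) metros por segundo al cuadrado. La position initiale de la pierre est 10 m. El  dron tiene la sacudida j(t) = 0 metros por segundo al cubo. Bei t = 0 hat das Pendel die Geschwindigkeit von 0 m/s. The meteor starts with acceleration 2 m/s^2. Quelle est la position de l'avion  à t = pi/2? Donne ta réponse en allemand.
Wir müssen unsere Gleichung für die Beschleunigung a(t) = -5·cos(t) 2-mal integrieren. Durch Integration von der Beschleunigung und Verwendung der Anfangsbedingung v(0) = 0, erhalten wir v(t) = -5·sin(t). Mit ∫v(t)dt und Anwendung von x(0) = 7, finden wir x(t) = 5·cos(t) + 2. Wir haben die Position x(t) = 5·cos(t) + 2. Durch Einsetzen von t = pi/2: x(pi/2) = 2.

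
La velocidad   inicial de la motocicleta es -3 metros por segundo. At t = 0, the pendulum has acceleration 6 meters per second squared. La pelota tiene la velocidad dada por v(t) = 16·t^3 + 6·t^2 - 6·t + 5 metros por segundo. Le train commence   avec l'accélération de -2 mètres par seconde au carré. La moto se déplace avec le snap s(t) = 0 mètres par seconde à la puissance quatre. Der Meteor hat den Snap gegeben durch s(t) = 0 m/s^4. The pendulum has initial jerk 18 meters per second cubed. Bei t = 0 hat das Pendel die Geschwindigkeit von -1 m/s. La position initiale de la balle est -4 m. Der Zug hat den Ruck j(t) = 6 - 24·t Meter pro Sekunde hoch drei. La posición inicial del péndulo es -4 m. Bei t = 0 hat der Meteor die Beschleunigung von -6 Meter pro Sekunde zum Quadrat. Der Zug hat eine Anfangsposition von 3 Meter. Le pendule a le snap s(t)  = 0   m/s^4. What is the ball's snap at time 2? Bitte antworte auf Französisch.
Nous devons dériver notre équation de la vitesse v(t) = 16·t^3 + 6·t^2 - 6·t + 5 3 fois. En prenant d/dt de v(t), nous trouvons a(t) = 48·t^2 + 12·t - 6. En prenant d/dt de a(t), nous trouvons j(t) = 96·t + 12. En dérivant le jerk, nous obtenons le snap: s(t) = 96. En utilisant s(t) = 96 et en substituant t = 2, nous trouvons s = 96.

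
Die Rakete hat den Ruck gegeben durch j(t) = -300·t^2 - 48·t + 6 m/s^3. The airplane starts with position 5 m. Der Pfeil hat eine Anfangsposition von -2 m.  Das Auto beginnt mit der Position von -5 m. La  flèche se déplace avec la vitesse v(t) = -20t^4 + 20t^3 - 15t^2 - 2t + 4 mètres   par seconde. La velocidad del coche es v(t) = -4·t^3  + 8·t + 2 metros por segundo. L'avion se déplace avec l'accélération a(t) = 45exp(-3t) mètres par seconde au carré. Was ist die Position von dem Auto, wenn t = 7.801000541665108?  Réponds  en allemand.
Um dies zu lösen, müssen wir 1 Stammfunktion unserer Gleichung für die Geschwindigkeit v(t) = -4·t^3 + 8·t + 2 finden. Die Stammfunktion von der Geschwindigkeit ist die Position. Mit x(0) = -5 erhalten wir x(t) = -t^4 + 4·t^2 + 2·t - 5. Mit x(t) = -t^4 + 4·t^2 + 2·t - 5 und Einsetzen von t = 7.801000541665108, finden wir x = -3449.38076277229.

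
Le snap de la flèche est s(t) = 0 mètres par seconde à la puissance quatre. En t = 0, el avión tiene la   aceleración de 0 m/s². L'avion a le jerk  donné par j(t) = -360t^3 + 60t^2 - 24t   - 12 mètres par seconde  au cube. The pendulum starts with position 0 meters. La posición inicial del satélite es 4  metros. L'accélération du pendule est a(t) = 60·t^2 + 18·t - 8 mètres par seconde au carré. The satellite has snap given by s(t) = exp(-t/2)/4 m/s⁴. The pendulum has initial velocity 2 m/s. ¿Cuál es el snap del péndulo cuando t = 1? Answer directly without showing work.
La respuesta es 120.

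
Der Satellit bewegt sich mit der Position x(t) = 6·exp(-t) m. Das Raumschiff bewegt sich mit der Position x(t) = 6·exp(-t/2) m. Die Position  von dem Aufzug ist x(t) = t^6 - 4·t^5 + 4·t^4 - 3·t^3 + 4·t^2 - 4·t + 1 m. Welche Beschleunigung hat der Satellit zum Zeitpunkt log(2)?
Um dies zu lösen, müssen wir 2 Ableitungen unserer Gleichung für die Position x(t) = 6·exp(-t) nehmen. Die Ableitung von der Position ergibt die Geschwindigkeit: v(t) = -6·exp(-t). Die Ableitung von der Geschwindigkeit ergibt die Beschleunigung: a(t) = 6·exp(-t). Mit a(t) = 6·exp(-t) und Einsetzen von t = log(2), finden wir a = 3.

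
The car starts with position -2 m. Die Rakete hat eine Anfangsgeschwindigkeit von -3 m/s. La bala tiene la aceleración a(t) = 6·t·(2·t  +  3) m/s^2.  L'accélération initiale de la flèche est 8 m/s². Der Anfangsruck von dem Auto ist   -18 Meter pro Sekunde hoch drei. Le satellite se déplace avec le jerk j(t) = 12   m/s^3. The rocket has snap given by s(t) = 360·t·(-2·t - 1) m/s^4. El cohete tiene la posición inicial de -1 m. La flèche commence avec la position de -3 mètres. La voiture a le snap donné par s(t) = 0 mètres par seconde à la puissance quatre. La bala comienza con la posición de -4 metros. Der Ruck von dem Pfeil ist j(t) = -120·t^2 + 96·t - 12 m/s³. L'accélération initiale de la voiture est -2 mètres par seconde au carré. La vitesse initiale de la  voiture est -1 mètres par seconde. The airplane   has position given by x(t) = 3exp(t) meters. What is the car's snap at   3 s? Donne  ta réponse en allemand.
Aus der Gleichung für den Snap s(t) = 0, setzen wir t = 3 ein und erhalten s = 0.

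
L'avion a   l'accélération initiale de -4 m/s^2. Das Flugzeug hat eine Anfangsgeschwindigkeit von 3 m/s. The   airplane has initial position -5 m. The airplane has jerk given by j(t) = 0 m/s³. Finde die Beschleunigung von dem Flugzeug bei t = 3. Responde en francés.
Nous devons trouver la primitive de notre équation du jerk j(t) = 0 1 fois. L'intégrale du jerk est l'accélération. En utilisant a(0) = -4, nous obtenons a(t) = -4. Nous avons l'accélération a(t) = -4. En substituant t = 3: a(3) = -4.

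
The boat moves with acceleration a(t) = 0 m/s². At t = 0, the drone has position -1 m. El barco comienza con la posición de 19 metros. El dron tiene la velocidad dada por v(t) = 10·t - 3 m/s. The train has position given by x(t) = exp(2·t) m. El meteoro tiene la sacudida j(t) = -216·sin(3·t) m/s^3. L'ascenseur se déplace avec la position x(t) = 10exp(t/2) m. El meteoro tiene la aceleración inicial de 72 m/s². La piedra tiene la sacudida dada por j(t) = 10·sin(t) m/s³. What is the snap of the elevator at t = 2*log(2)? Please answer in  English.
Starting from position x(t) = 10·exp(t/2), we take 4 derivatives. The derivative of position gives velocity: v(t) = 5·exp(t/2). The derivative of velocity gives acceleration: a(t) = 5·exp(t/2)/2. Differentiating acceleration, we get jerk: j(t) = 5·exp(t/2)/4. The derivative of jerk gives snap: s(t) = 5·exp(t/2)/8. We have snap s(t) = 5·exp(t/2)/8. Substituting t = 2*log(2): s(2*log(2)) = 5/4.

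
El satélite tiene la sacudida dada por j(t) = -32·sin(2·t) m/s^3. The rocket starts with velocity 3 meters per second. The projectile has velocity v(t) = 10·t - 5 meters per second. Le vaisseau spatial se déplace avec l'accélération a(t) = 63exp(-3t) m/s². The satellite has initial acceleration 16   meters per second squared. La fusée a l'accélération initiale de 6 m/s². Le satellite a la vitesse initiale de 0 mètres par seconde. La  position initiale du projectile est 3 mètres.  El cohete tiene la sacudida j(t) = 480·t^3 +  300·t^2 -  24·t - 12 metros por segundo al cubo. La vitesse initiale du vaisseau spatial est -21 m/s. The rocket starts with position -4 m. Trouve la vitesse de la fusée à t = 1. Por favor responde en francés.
Nous devons intégrer notre équation du jerk j(t) = 480·t^3 + 300·t^2 - 24·t - 12 2 fois. En intégrant le jerk et en utilisant la condition initiale a(0) = 6, nous obtenons a(t) = 120·t^4 + 100·t^3 - 12·t^2 - 12·t + 6. En prenant ∫a(t)dt et en appliquant v(0) = 3, nous trouvons v(t) = 24·t^5 + 25·t^4 - 4·t^3 - 6·t^2 + 6·t + 3. Nous avons la vitesse v(t) = 24·t^5 + 25·t^4 - 4·t^3 - 6·t^2 + 6·t + 3. En substituant t = 1: v(1) = 48.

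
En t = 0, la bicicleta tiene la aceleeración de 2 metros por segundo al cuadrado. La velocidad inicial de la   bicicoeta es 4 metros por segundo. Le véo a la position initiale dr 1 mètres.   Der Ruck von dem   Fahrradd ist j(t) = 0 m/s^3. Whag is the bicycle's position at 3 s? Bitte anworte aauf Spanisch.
Partiendo de la sacudida j(t) = 0, tomamos 3 antiderivadas. La integral de la sacudida es la aceleración. Usando a(0) = 2, obtenemos a(t) = 2. La antiderivada de la aceleración, con v(0) = 4, da la velocidad: v(t) = 2·t + 4. Tomando ∫v(t)dt y aplicando x(0) = 1, encontramos x(t) = t^2 + 4·t + 1. De la ecuación de la posición x(t) = t^2 + 4·t + 1, sustituimos t = 3 para obtener x = 22.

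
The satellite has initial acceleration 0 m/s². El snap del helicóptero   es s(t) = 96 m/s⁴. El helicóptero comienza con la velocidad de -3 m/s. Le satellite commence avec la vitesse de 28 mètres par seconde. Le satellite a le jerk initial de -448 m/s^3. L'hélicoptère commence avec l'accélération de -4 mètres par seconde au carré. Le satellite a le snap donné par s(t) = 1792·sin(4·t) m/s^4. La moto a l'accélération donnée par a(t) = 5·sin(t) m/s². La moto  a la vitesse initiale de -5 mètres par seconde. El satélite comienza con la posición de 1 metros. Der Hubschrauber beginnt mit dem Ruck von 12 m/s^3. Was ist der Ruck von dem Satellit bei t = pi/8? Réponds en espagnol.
Para resolver esto, necesitamos tomar 1 antiderivada de nuestra ecuación del snap s(t) = 1792·sin(4·t). Integrando el snap y usando la condición inicial j(0) = -448, obtenemos j(t) = -448·cos(4·t). Usando j(t) = -448·cos(4·t) y sustituyendo t = pi/8, encontramos j = 0.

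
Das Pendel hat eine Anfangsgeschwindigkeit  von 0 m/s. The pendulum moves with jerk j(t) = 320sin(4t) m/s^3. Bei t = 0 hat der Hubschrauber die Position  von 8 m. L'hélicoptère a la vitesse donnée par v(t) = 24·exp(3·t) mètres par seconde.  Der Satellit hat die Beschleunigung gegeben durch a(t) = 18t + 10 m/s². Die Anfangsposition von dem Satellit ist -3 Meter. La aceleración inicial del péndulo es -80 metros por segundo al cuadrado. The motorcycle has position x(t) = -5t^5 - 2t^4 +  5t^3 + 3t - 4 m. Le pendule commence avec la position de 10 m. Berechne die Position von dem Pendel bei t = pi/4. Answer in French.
En partant du jerk j(t) = 320·sin(4·t), nous prenons 3 intégrales. L'intégrale du jerk, avec a(0) = -80, donne l'accélération: a(t) = -80·cos(4·t). En prenant ∫a(t)dt et en appliquant v(0) = 0, nous trouvons v(t) = -20·sin(4·t). En intégrant la vitesse et en utilisant la condition initiale x(0) = 10, nous obtenons x(t) = 5·cos(4·t) + 5. En utilisant x(t) = 5·cos(4·t) + 5 et en substituant t = pi/4, nous trouvons x = 0.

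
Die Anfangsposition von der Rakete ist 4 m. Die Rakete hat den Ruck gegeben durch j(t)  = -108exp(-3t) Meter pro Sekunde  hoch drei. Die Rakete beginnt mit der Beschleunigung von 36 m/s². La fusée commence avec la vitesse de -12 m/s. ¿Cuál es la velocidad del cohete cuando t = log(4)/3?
Partiendo de la sacudida j(t) = -108·exp(-3·t), tomamos 2 integrales. La antiderivada de la sacudida, con a(0) = 36, da la aceleración: a(t) = 36·exp(-3·t). La antiderivada de la aceleración, con v(0) = -12, da la velocidad: v(t) = -12·exp(-3·t). De la ecuación de la velocidad v(t) = -12·exp(-3·t), sustituimos t = log(4)/3 para obtener v = -3.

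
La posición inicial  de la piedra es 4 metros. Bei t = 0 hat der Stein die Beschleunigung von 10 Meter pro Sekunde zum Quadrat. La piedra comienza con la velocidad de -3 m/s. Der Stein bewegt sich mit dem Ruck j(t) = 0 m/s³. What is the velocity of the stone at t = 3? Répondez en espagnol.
Necesitamos integrar nuestra ecuación de la sacudida j(t) = 0 2 veces. La antiderivada de la sacudida, con a(0) = 10, da la aceleración: a(t) = 10. La integral de la aceleración es la velocidad. Usando v(0) = -3, obtenemos v(t) = 10·t - 3. De la ecuación de la velocidad v(t) = 10·t - 3, sustituimos t = 3 para obtener v = 27.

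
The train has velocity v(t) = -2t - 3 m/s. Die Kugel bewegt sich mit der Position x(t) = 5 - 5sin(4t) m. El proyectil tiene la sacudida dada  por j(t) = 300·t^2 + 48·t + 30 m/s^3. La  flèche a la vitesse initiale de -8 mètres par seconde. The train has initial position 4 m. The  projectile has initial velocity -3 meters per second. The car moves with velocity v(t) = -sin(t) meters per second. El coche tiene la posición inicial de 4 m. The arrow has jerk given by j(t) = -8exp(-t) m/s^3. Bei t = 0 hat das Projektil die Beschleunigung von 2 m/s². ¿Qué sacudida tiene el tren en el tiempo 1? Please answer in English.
Starting from velocity v(t) = -2·t - 3, we take 2 derivatives. Taking d/dt of v(t), we find a(t) = -2. Differentiating acceleration, we get jerk: j(t) = 0. We have jerk j(t) = 0. Substituting t = 1: j(1) = 0.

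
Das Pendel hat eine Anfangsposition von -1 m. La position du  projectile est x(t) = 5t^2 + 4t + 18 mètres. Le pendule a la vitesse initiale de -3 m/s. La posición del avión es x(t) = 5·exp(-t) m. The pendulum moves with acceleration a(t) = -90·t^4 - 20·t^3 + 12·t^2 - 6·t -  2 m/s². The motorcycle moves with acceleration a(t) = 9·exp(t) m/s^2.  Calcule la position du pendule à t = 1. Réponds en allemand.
Wir müssen das Integral unserer Gleichung für die Beschleunigung a(t) = -90·t^4 - 20·t^3 + 12·t^2 - 6·t - 2 2-mal finden. Durch Integration von der Beschleunigung und Verwendung der Anfangsbedingung v(0) = -3, erhalten wir v(t) = -18·t^5 - 5·t^4 + 4·t^3 - 3·t^2 - 2·t - 3. Durch Integration von der Geschwindigkeit und Verwendung der Anfangsbedingung x(0) = -1, erhalten wir x(t) = -3·t^6 - t^5 + t^4 - t^3 - t^2 - 3·t - 1. Wir haben die Position x(t) = -3·t^6 - t^5 + t^4 - t^3 - t^2 - 3·t - 1. Durch Einsetzen von t = 1: x(1) = -9.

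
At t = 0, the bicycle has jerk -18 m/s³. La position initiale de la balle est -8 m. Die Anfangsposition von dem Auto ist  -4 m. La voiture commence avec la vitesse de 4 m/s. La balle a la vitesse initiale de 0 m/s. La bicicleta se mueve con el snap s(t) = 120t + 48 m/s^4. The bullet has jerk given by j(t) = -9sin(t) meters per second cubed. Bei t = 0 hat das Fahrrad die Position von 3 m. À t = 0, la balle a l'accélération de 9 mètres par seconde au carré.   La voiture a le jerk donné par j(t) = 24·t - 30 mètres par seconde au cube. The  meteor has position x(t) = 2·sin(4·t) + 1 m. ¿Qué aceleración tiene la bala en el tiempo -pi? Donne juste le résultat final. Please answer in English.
a(-pi) = -9.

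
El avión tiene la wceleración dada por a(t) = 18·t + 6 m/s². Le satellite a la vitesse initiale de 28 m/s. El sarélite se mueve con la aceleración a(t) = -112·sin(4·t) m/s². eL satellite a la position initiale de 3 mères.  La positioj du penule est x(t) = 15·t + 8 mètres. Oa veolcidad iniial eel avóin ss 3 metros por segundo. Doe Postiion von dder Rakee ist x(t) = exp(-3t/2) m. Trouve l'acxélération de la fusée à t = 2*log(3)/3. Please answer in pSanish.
Para resolver esto, necesitamos tomar 2 derivadas de nuestra ecuación de la posición x(t) = exp(-3·t/2). Tomando d/dt de x(t), encontramos v(t) = -3·exp(-3·t/2)/2. Derivando la velocidad, obtenemos la aceleración: a(t) = 9·exp(-3·t/2)/4. Tenemos la aceleración a(t) = 9·exp(-3·t/2)/4. Sustituyendo t = 2*log(3)/3: a(2*log(3)/3) = 3/4.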